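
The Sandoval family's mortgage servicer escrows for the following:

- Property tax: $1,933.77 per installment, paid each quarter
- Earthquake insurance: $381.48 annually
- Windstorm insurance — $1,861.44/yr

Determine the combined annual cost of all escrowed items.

$9,978.00

Property tax — $1,933.77 × 4 = $7,735.08 per year
Earthquake insurance — $381.48 per year
Windstorm insurance — $1,861.44 per year
Total per year = $7,735.08 + $381.48 + $1,861.44 = $9,978.00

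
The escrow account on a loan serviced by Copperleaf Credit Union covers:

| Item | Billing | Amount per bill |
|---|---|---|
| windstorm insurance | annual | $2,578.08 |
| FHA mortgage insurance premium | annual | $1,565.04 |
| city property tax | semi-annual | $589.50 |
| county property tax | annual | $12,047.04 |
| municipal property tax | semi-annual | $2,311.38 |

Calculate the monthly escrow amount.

$1,832.66

Windstorm insurance = $2,578.08/yr
FHA mortgage insurance premium = $1,565.04/yr
City property tax = $589.50 × 2 = $1,179.00/yr
County property tax = $12,047.04/yr
Municipal property tax = $2,311.38 × 2 = $4,622.76/yr
Yearly total = $21,991.92
Base monthly escrow = $21,991.92 / 12 = $1,832.66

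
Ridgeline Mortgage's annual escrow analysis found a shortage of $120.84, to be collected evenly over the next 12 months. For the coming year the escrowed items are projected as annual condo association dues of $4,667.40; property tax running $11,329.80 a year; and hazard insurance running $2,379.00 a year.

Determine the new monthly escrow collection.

Condo association dues — $4,667.40/yr
Property tax — $11,329.80/yr
Hazard insurance — $2,379.00/yr
Combined annual = $4,667.40 + $11,329.80 + $2,379.00 = $18,376.20
Base monthly escrow = $18,376.20 ÷ 12 = $1,531.35
Shortage per month = $120.84 / 12 = $10.07
Adjusted monthly = $1,531.35 + $10.07 = $1,541.42

$1,541.42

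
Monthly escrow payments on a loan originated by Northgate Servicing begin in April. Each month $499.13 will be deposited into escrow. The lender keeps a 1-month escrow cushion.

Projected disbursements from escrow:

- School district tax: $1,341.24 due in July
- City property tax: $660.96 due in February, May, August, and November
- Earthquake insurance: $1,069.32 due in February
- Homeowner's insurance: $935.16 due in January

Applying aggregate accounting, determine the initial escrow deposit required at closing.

$998.26

Cushion = 1 × $499.13 = $499.13
Trial balance (start $0, +$499.13 each month, − disbursements):
  Apr: +$499.13 → $499.13
  May: +$499.13 − $660.96 → $337.30
  Jun: +$499.13 → $836.43
  Jul: +$499.13 − $1,341.24 → -$5.68
  Aug: +$499.13 − $660.96 → -$167.51
  Sep: +$499.13 → $331.62
  Oct: +$499.13 → $830.75
  Nov: +$499.13 − $660.96 → $668.92
  Dec: +$499.13 → $1,168.05
  Jan: +$499.13 − $935.16 → $732.02
  Feb: +$499.13 − $1,730.28 → -$499.13
  Mar: +$499.13 → $0.00
Lowest trial balance = -$499.13 (Feb)
Initial deposit = cushion − low point = $499.13 − (-$499.13) = $998.26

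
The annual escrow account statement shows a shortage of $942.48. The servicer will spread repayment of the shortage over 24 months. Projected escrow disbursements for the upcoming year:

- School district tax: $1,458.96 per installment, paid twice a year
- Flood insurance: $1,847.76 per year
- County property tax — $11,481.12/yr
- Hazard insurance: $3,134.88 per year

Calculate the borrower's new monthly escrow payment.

$1,654.41

School district tax = $1,458.96 × 2 = $2,917.92 per year
Flood insurance = $1,847.76 per year
County property tax = $11,481.12 per year
Hazard insurance = $3,134.88 per year
Total annual escrow = $2,917.92 + $1,847.76 + $11,481.12 + $3,134.88 = $19,381.68
Monthly = $19,381.68 ÷ 12 = $1,615.14
Shortage per month = $942.48 / 24 = $39.27
Adjusted monthly = $1,615.14 + $39.27 = $1,654.41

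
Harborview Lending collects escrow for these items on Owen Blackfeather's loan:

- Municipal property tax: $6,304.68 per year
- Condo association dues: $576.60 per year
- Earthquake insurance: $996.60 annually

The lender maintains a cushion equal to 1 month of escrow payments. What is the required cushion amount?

Municipal property tax: $6,304.68
Condo association dues: $576.60
Earthquake insurance: $996.60
Yearly total = $7,877.88
Base monthly escrow = $7,877.88 ÷ 12 = $656.49
Reserve = 1 × $656.49 = $656.49

$656.49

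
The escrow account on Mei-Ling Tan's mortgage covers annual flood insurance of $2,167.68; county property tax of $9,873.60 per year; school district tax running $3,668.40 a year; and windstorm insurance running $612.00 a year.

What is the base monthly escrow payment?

$1,360.14

Flood insurance — $2,167.68 annually
County property tax — $9,873.60 annually
School district tax — $3,668.40 annually
Windstorm insurance — $612.00 annually
Total per year = $2,167.68 + $9,873.60 + $3,668.40 + $612.00 = $16,321.68
Monthly = $16,321.68 / 12 = $1,360.14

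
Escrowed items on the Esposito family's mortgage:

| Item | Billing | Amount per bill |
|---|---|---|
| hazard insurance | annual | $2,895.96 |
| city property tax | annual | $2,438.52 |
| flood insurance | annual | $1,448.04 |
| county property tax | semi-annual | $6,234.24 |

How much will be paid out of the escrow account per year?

Hazard insurance — $2,895.96 per year
City property tax — $2,438.52 per year
Flood insurance — $1,448.04 per year
County property tax — $6,234.24 × 2 = $12,468.48 per year
Total annual escrow = $2,895.96 + $2,438.52 + $1,448.04 + $12,468.48 = $19,251.00

$19,251.00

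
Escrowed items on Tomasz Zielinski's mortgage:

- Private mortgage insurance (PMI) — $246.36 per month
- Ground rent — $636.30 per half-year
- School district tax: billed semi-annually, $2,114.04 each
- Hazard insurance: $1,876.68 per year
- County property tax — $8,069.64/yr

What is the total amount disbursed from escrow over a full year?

Private mortgage insurance (PMI) — $246.36 × 12 = $2,956.32 annually
Ground rent — $636.30 × 2 = $1,272.60 annually
School district tax — $2,114.04 × 2 = $4,228.08 annually
Hazard insurance — $1,876.68 annually
County property tax — $8,069.64 annually
Combined annual = $2,956.32 + $1,272.60 + $4,228.08 + $1,876.68 + $8,069.64 = $18,403.32

$18,403.32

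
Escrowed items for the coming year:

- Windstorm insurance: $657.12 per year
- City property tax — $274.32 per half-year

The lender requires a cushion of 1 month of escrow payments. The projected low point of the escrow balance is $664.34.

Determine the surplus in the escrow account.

$563.86

Windstorm insurance = $657.12/yr
City property tax = $274.32 × 2 = $548.64/yr
Combined annual = $657.12 + $548.64 = $1,205.76
Per month = $1,205.76 ÷ 12 = $100.48
Cushion = 1 × $100.48 = $100.48
Excess over cushion: $664.34 − $100.48 = $563.86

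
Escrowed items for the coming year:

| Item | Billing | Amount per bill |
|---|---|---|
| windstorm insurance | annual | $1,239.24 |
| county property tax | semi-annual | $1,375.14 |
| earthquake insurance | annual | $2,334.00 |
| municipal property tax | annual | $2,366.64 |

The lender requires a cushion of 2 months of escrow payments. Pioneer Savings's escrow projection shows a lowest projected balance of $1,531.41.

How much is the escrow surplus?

Windstorm insurance — $1,239.24/yr
County property tax — $1,375.14 × 2 = $2,750.28/yr
Earthquake insurance — $2,334.00/yr
Municipal property tax — $2,366.64/yr
Total per year = $1,239.24 + $2,750.28 + $2,334.00 + $2,366.64 = $8,690.16
Per month = $8,690.16 ÷ 12 = $724.18
Required cushion = 2 × $724.18 = $1,448.36
Surplus = $1,531.41 − $1,448.36 = $83.05

$83.05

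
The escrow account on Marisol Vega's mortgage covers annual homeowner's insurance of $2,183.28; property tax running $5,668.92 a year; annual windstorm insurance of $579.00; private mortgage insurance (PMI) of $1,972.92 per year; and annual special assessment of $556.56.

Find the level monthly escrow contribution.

Homeowner's insurance = $2,183.28
Property tax = $5,668.92
Windstorm insurance = $579.00
Private mortgage insurance (PMI) = $1,972.92
Special assessment = $556.56
Combined annual = $10,960.68
Monthly = $10,960.68 ÷ 12 = $913.39

$913.39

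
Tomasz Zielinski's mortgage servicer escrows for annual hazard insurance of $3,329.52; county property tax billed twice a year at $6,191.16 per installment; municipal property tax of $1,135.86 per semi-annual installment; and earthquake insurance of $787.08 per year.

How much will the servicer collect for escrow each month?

$1,564.22

Hazard insurance = $3,329.52
County property tax = $6,191.16 × 2 = $12,382.32
Municipal property tax = $1,135.86 × 2 = $2,271.72
Earthquake insurance = $787.08
Combined annual = $3,329.52 + $12,382.32 + $2,271.72 + $787.08 = $18,770.64
Monthly = $18,770.64 / 12 = $1,564.22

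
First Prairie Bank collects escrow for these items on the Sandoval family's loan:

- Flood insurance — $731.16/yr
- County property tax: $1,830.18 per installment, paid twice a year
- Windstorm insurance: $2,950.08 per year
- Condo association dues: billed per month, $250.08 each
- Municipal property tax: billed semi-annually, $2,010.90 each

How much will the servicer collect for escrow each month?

$1,197.03

Flood insurance — $731.16
County property tax — $1,830.18 × 2 = $3,660.36
Windstorm insurance — $2,950.08
Condo association dues — $250.08 × 12 = $3,000.96
Municipal property tax — $2,010.90 × 2 = $4,021.80
Yearly total = $731.16 + $3,660.36 + $2,950.08 + $3,000.96 + $4,021.80 = $14,364.36
Monthly escrow = $14,364.36 / 12 = $1,197.03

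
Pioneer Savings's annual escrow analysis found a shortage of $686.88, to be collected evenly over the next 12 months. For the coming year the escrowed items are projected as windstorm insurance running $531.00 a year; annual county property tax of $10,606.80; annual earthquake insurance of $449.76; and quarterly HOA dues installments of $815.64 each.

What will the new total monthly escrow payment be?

Windstorm insurance = $531.00 per year
County property tax = $10,606.80 per year
Earthquake insurance = $449.76 per year
HOA dues = $815.64 × 4 = $3,262.56 per year
Yearly total = $531.00 + $10,606.80 + $449.76 + $3,262.56 = $14,850.12
Monthly escrow = $14,850.12 ÷ 12 = $1,237.51
Shortage spread = $686.88 / 12 = $57.24/mo
Adjusted monthly = $1,237.51 + $57.24 = $1,294.75

$1,294.75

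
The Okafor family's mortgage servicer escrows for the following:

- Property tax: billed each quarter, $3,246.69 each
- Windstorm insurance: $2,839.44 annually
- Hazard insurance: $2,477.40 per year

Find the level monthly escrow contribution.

Property tax: $3,246.69 × 4 = $12,986.76 annually
Windstorm insurance: $2,839.44 annually
Hazard insurance: $2,477.40 annually
Yearly total = $18,303.60
Monthly = $18,303.60 ÷ 12 = $1,525.30

$1,525.30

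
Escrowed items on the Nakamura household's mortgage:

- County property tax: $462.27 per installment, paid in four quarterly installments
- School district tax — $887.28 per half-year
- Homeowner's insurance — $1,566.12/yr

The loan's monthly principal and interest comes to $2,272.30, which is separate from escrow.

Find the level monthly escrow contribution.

$432.48

County property tax: $462.27 × 4 = $1,849.08 annually
School district tax: $887.28 × 2 = $1,774.56 annually
Homeowner's insurance: $1,566.12 annually
Combined annual = $5,189.76
Monthly = $5,189.76 / 12 = $432.48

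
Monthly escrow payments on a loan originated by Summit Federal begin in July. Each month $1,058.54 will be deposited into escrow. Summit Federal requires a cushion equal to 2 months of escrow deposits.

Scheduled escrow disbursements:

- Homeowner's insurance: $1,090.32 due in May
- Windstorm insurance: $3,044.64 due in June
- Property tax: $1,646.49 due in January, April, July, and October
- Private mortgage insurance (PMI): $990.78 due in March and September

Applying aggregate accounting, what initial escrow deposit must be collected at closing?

$2,705.03

Cushion = 2 × $1,058.54 = $2,117.08
Trial balance (start $0, +$1,058.54 each month, − disbursements):
  Jul: +$1,058.54 − $1,646.49 → -$587.95
  Aug: +$1,058.54 → $470.59
  Sep: +$1,058.54 − $990.78 → $538.35
  Oct: +$1,058.54 − $1,646.49 → -$49.60
  Nov: +$1,058.54 → $1,008.94
  Dec: +$1,058.54 → $2,067.48
  Jan: +$1,058.54 − $1,646.49 → $1,479.53
  Feb: +$1,058.54 → $2,538.07
  Mar: +$1,058.54 − $990.78 → $2,605.83
  Apr: +$1,058.54 − $1,646.49 → $2,017.88
  May: +$1,058.54 − $1,090.32 → $1,986.10
  Jun: +$1,058.54 − $3,044.64 → $0.00
Lowest trial balance = -$587.95 (Jul)
Initial deposit = cushion − low point = $2,117.08 − (-$587.95) = $2,705.03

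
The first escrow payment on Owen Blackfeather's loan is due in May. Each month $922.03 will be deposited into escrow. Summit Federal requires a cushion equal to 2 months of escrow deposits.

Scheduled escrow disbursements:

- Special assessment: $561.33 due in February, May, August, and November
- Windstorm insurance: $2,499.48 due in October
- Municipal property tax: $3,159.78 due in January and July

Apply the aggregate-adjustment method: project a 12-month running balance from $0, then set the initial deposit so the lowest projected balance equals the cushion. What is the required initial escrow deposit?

$4,048.82

Cushion = 2 × $922.03 = $1,844.06
Trial balance (start $0, +$922.03 each month, − disbursements):
  May: +$922.03 − $561.33 → $360.70
  Jun: +$922.03 → $1,282.73
  Jul: +$922.03 − $3,159.78 → -$955.02
  Aug: +$922.03 − $561.33 → -$594.32
  Sep: +$922.03 → $327.71
  Oct: +$922.03 − $2,499.48 → -$1,249.74
  Nov: +$922.03 − $561.33 → -$889.04
  Dec: +$922.03 → $32.99
  Jan: +$922.03 − $3,159.78 → -$2,204.76
  Feb: +$922.03 − $561.33 → -$1,844.06
  Mar: +$922.03 → -$922.03
  Apr: +$922.03 → $0.00
Lowest trial balance = -$2,204.76 (Jan)
Initial deposit = cushion − low point = $1,844.06 − (-$2,204.76) = $4,048.82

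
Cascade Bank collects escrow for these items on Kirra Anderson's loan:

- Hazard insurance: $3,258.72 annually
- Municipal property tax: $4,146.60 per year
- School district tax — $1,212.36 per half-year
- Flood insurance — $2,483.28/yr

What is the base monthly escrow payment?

Hazard insurance: $3,258.72 annually
Municipal property tax: $4,146.60 annually
School district tax: $1,212.36 × 2 = $2,424.72 annually
Flood insurance: $2,483.28 annually
Combined annual = $12,313.32
Monthly = $12,313.32 / 12 = $1,026.11

$1,026.11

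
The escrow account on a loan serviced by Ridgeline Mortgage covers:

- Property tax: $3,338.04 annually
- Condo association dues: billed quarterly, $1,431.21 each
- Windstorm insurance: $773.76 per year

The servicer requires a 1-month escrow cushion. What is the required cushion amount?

Property tax = $3,338.04
Condo association dues = $1,431.21 × 4 = $5,724.84
Windstorm insurance = $773.76
Total annual escrow = $9,836.64
Per month = $9,836.64 / 12 = $819.72
Cushion = 1 × $819.72 = $819.72

$819.72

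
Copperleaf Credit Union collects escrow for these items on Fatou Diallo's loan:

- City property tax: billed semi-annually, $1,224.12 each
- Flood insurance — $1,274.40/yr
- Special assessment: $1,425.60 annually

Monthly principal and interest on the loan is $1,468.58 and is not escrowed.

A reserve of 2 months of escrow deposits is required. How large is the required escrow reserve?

City property tax: $1,224.12 × 2 = $2,448.24 annually
Flood insurance: $1,274.40 annually
Special assessment: $1,425.60 annually
Total per year = $2,448.24 + $1,274.40 + $1,425.60 = $5,148.24
Base monthly escrow = $5,148.24 / 12 = $429.02
Cushion = 2 × $429.02 = $858.04

$858.04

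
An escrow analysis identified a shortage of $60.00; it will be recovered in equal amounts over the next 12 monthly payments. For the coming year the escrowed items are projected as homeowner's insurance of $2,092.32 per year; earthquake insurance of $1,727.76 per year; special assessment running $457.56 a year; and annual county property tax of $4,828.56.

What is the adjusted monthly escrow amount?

$763.85

Homeowner's insurance = $2,092.32/yr
Earthquake insurance = $1,727.76/yr
Special assessment = $457.56/yr
County property tax = $4,828.56/yr
Combined annual = $9,106.20
Base monthly escrow = $9,106.20 / 12 = $758.85
Monthly shortage recovery: $60.00 / 12 = $5.00
New monthly escrow = $758.85 + $5.00 = $763.85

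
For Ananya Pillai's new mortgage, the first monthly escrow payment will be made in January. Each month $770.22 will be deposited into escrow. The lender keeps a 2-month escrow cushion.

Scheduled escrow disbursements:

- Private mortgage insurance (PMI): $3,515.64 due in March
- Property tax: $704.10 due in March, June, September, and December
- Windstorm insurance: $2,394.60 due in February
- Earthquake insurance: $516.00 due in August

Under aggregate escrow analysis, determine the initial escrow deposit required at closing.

$5,844.12

Cushion = 2 × $770.22 = $1,540.44
Trial balance (start $0, +$770.22 each month, − disbursements):
  Jan: +$770.22 → $770.22
  Feb: +$770.22 − $2,394.60 → -$854.16
  Mar: +$770.22 − $4,219.74 → -$4,303.68
  Apr: +$770.22 → -$3,533.46
  May: +$770.22 → -$2,763.24
  Jun: +$770.22 − $704.10 → -$2,697.12
  Jul: +$770.22 → -$1,926.90
  Aug: +$770.22 − $516.00 → -$1,672.68
  Sep: +$770.22 − $704.10 → -$1,606.56
  Oct: +$770.22 → -$836.34
  Nov: +$770.22 → -$66.12
  Dec: +$770.22 − $704.10 → $0.00
Lowest trial balance = -$4,303.68 (Mar)
Initial deposit = cushion − low point = $1,540.44 − (-$4,303.68) = $5,844.12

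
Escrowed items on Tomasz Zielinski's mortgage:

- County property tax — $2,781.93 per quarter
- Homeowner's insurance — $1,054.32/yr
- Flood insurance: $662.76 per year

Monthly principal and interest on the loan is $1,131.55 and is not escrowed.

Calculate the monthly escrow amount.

$1,070.40

County property tax — $2,781.93 × 4 = $11,127.72
Homeowner's insurance — $1,054.32
Flood insurance — $662.76
Total per year = $11,127.72 + $1,054.32 + $662.76 = $12,844.80
Base monthly escrow = $12,844.80 / 12 = $1,070.40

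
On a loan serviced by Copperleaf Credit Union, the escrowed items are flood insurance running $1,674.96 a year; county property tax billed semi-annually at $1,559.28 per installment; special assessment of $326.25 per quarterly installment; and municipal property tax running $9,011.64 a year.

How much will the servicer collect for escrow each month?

Flood insurance: $1,674.96 annually
County property tax: $1,559.28 × 2 = $3,118.56 annually
Special assessment: $326.25 × 4 = $1,305.00 annually
Municipal property tax: $9,011.64 annually
Annual escrow total = $15,110.16
Monthly escrow = $15,110.16 / 12 = $1,259.18

$1,259.18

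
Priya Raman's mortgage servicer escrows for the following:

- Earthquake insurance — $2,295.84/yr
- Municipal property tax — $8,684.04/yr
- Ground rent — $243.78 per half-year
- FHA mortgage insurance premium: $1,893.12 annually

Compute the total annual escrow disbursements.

Earthquake insurance — $2,295.84/yr
Municipal property tax — $8,684.04/yr
Ground rent — $243.78 × 2 = $487.56/yr
FHA mortgage insurance premium — $1,893.12/yr
Total annual escrow = $13,360.56

$13,360.56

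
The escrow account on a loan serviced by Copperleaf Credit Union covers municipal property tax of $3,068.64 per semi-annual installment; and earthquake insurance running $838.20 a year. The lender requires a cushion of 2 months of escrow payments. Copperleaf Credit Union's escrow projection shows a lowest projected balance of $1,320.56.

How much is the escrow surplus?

Municipal property tax = $3,068.64 × 2 = $6,137.28 per year
Earthquake insurance = $838.20 per year
Annual escrow total = $6,137.28 + $838.20 = $6,975.48
Base monthly escrow = $6,975.48 / 12 = $581.29
Cushion = 2 × $581.29 = $1,162.58
Surplus = $1,320.56 − $1,162.58 = $157.98

$157.98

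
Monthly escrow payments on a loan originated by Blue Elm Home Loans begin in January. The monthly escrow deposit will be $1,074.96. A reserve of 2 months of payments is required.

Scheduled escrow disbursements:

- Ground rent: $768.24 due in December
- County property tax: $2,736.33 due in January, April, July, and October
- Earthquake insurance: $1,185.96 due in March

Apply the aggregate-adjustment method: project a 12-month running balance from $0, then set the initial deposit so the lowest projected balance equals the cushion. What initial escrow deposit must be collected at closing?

Cushion = 2 × $1,074.96 = $2,149.92
Trial balance (start $0, +$1,074.96 each month, − disbursements):
  Jan: +$1,074.96 − $2,736.33 → -$1,661.37
  Feb: +$1,074.96 → -$586.41
  Mar: +$1,074.96 − $1,185.96 → -$697.41
  Apr: +$1,074.96 − $2,736.33 → -$2,358.78
  May: +$1,074.96 → -$1,283.82
  Jun: +$1,074.96 → -$208.86
  Jul: +$1,074.96 − $2,736.33 → -$1,870.23
  Aug: +$1,074.96 → -$795.27
  Sep: +$1,074.96 → $279.69
  Oct: +$1,074.96 − $2,736.33 → -$1,381.68
  Nov: +$1,074.96 → -$306.72
  Dec: +$1,074.96 − $768.24 → $0.00
Lowest trial balance = -$2,358.78 (Apr)
Initial deposit = cushion − low point = $2,149.92 − (-$2,358.78) = $4,508.70

$4,508.70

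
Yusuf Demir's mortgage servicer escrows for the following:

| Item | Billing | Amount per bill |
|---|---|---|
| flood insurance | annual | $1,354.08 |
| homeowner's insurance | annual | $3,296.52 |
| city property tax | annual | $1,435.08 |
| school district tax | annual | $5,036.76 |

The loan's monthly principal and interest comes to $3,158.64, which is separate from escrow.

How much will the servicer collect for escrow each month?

$926.87

Flood insurance: $1,354.08/yr
Homeowner's insurance: $3,296.52/yr
City property tax: $1,435.08/yr
School district tax: $5,036.76/yr
Combined annual = $1,354.08 + $3,296.52 + $1,435.08 + $5,036.76 = $11,122.44
Monthly escrow = $11,122.44 / 12 = $926.87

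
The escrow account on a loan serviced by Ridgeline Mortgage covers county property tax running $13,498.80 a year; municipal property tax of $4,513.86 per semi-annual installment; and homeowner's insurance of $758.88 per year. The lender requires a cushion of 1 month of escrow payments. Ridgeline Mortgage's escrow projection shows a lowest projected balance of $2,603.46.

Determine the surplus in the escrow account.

$663.01

County property tax = $13,498.80/yr
Municipal property tax = $4,513.86 × 2 = $9,027.72/yr
Homeowner's insurance = $758.88/yr
Total per year = $23,285.40
Base monthly escrow = $23,285.40 / 12 = $1,940.45
Cushion = 1 × $1,940.45 = $1,940.45
Excess over cushion: $2,603.46 − $1,940.45 = $663.01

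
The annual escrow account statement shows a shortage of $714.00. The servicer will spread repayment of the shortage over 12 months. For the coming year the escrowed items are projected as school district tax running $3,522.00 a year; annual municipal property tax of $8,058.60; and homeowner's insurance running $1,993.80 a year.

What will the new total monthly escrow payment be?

School district tax = $3,522.00
Municipal property tax = $8,058.60
Homeowner's insurance = $1,993.80
Combined annual = $3,522.00 + $8,058.60 + $1,993.80 = $13,574.40
Base monthly escrow = $13,574.40 / 12 = $1,131.20
Shortage per month = $714.00 / 12 = $59.50
Adjusted monthly = $1,131.20 + $59.50 = $1,190.70

$1,190.70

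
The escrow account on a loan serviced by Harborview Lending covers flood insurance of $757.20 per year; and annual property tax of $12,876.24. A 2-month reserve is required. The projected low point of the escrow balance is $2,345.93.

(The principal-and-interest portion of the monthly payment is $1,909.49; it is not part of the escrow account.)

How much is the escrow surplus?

Flood insurance: $757.20/yr
Property tax: $12,876.24/yr
Total per year = $757.20 + $12,876.24 = $13,633.44
Monthly escrow = $13,633.44 ÷ 12 = $1,136.12
Required cushion = 2 × $1,136.12 = $2,272.24
Excess over cushion: $2,345.93 − $2,272.24 = $73.69

$73.69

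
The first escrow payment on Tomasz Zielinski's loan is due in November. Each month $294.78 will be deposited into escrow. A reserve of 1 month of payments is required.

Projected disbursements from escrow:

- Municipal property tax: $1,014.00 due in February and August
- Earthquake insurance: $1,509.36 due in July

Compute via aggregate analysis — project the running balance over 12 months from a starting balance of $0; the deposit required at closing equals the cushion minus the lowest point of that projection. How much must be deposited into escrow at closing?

Cushion = 1 × $294.78 = $294.78
Trial balance (start $0, +$294.78 each month, − disbursements):
  Nov: +$294.78 → $294.78
  Dec: +$294.78 → $589.56
  Jan: +$294.78 → $884.34
  Feb: +$294.78 − $1,014.00 → $165.12
  Mar: +$294.78 → $459.90
  Apr: +$294.78 → $754.68
  May: +$294.78 → $1,049.46
  Jun: +$294.78 → $1,344.24
  Jul: +$294.78 − $1,509.36 → $129.66
  Aug: +$294.78 − $1,014.00 → -$589.56
  Sep: +$294.78 → -$294.78
  Oct: +$294.78 → $0.00
Lowest trial balance = -$589.56 (Aug)
Initial deposit = cushion − low point = $294.78 − (-$589.56) = $884.34

$884.34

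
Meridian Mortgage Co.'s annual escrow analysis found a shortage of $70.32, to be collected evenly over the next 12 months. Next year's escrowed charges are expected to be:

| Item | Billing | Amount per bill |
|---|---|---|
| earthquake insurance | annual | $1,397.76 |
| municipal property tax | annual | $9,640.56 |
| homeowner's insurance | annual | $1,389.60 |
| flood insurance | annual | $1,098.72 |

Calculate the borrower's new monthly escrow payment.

$1,133.08

Earthquake insurance — $1,397.76/yr
Municipal property tax — $9,640.56/yr
Homeowner's insurance — $1,389.60/yr
Flood insurance — $1,098.72/yr
Yearly total = $13,526.64
Monthly = $13,526.64 / 12 = $1,127.22
Monthly shortage recovery: $70.32 / 12 = $5.86
New monthly escrow = $1,127.22 + $5.86 = $1,133.08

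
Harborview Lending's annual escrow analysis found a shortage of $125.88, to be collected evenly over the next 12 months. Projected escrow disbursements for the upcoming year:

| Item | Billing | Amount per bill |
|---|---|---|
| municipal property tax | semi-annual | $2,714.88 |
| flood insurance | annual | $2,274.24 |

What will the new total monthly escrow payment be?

$652.49

Municipal property tax — $2,714.88 × 2 = $5,429.76
Flood insurance — $2,274.24
Annual escrow total = $5,429.76 + $2,274.24 = $7,704.00
Monthly = $7,704.00 / 12 = $642.00
Monthly shortage recovery: $125.88 ÷ 12 = $10.49
Adjusted monthly = $642.00 + $10.49 = $652.49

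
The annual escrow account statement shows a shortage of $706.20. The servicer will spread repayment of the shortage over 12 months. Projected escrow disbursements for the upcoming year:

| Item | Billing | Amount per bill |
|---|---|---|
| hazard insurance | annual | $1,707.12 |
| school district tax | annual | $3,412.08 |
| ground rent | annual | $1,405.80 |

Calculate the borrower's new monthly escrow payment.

$602.60

Hazard insurance: $1,707.12/yr
School district tax: $3,412.08/yr
Ground rent: $1,405.80/yr
Yearly total = $1,707.12 + $3,412.08 + $1,405.80 = $6,525.00
Monthly = $6,525.00 ÷ 12 = $543.75
Shortage per month = $706.20 / 12 = $58.85
New monthly escrow = $543.75 + $58.85 = $602.60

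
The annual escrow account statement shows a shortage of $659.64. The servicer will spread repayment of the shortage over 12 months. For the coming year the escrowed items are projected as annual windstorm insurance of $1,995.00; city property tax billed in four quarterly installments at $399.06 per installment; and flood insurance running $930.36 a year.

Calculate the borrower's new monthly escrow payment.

$431.77

Windstorm insurance = $1,995.00
City property tax = $399.06 × 4 = $1,596.24
Flood insurance = $930.36
Total annual escrow = $1,995.00 + $1,596.24 + $930.36 = $4,521.60
Per month = $4,521.60 ÷ 12 = $376.80
Shortage per month = $659.64 ÷ 12 = $54.97
Adjusted monthly = $376.80 + $54.97 = $431.77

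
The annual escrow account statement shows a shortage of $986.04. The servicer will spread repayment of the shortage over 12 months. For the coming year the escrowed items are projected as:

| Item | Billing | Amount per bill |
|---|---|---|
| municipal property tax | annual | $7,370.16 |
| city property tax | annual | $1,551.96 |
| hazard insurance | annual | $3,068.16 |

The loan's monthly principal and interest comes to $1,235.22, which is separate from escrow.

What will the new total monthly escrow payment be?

$1,081.36

Municipal property tax — $7,370.16
City property tax — $1,551.96
Hazard insurance — $3,068.16
Yearly total = $11,990.28
Per month = $11,990.28 ÷ 12 = $999.19
Shortage spread = $986.04 ÷ 12 = $82.17/mo
New monthly escrow = $999.19 + $82.17 = $1,081.36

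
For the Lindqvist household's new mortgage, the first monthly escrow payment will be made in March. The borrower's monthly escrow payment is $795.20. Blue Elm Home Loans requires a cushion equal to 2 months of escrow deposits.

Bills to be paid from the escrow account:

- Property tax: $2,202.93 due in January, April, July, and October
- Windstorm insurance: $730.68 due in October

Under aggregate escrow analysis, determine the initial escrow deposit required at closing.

$2,568.27

Cushion = 2 × $795.20 = $1,590.40
Trial balance (start $0, +$795.20 each month, − disbursements):
  Mar: +$795.20 → $795.20
  Apr: +$795.20 − $2,202.93 → -$612.53
  May: +$795.20 → $182.67
  Jun: +$795.20 → $977.87
  Jul: +$795.20 − $2,202.93 → -$429.86
  Aug: +$795.20 → $365.34
  Sep: +$795.20 → $1,160.54
  Oct: +$795.20 − $2,933.61 → -$977.87
  Nov: +$795.20 → -$182.67
  Dec: +$795.20 → $612.53
  Jan: +$795.20 − $2,202.93 → -$795.20
  Feb: +$795.20 → $0.00
Lowest trial balance = -$977.87 (Oct)
Initial deposit = cushion − low point = $1,590.40 − (-$977.87) = $2,568.27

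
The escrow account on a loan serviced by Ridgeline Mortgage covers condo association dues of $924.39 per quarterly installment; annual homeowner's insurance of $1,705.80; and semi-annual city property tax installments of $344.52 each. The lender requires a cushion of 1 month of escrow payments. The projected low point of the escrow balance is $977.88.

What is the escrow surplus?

$470.18

Condo association dues = $924.39 × 4 = $3,697.56
Homeowner's insurance = $1,705.80
City property tax = $344.52 × 2 = $689.04
Combined annual = $6,092.40
Base monthly escrow = $6,092.40 ÷ 12 = $507.70
Required reserve = 1 × $507.70 = $507.70
Surplus = $977.88 − $507.70 = $470.18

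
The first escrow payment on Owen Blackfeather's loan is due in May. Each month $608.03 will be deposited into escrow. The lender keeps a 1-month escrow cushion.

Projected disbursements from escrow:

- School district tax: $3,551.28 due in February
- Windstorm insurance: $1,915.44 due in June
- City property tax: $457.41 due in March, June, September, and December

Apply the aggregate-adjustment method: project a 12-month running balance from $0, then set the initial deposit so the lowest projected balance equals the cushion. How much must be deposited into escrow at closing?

$1,764.82

Cushion = 1 × $608.03 = $608.03
Trial balance (start $0, +$608.03 each month, − disbursements):
  May: +$608.03 → $608.03
  Jun: +$608.03 − $2,372.85 → -$1,156.79
  Jul: +$608.03 → -$548.76
  Aug: +$608.03 → $59.27
  Sep: +$608.03 − $457.41 → $209.89
  Oct: +$608.03 → $817.92
  Nov: +$608.03 → $1,425.95
  Dec: +$608.03 − $457.41 → $1,576.57
  Jan: +$608.03 → $2,184.60
  Feb: +$608.03 − $3,551.28 → -$758.65
  Mar: +$608.03 − $457.41 → -$608.03
  Apr: +$608.03 → $0.00
Lowest trial balance = -$1,156.79 (Jun)
Initial deposit = cushion − low point = $608.03 − (-$1,156.79) = $1,764.82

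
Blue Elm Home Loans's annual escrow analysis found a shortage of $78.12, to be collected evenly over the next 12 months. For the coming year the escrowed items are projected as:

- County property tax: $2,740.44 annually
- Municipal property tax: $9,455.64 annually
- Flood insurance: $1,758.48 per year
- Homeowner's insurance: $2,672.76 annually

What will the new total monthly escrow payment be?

$1,392.12

County property tax — $2,740.44
Municipal property tax — $9,455.64
Flood insurance — $1,758.48
Homeowner's insurance — $2,672.76
Total annual escrow = $2,740.44 + $9,455.64 + $1,758.48 + $2,672.76 = $16,627.32
Base monthly escrow = $16,627.32 ÷ 12 = $1,385.61
Monthly shortage recovery: $78.12 / 12 = $6.51
Adjusted monthly = $1,385.61 + $6.51 = $1,392.12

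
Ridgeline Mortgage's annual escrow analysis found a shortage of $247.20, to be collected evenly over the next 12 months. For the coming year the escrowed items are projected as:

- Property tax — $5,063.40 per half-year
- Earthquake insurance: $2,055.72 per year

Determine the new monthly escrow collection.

$1,035.81

Property tax = $5,063.40 × 2 = $10,126.80 annually
Earthquake insurance = $2,055.72 annually
Total per year = $12,182.52
Base monthly escrow = $12,182.52 / 12 = $1,015.21
Monthly shortage recovery: $247.20 / 12 = $20.60
Adjusted monthly = $1,015.21 + $20.60 = $1,035.81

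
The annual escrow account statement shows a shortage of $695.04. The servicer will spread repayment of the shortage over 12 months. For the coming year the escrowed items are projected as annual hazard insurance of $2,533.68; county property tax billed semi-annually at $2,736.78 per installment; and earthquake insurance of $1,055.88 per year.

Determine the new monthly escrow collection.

$813.18

Hazard insurance: $2,533.68/yr
County property tax: $2,736.78 × 2 = $5,473.56/yr
Earthquake insurance: $1,055.88/yr
Annual escrow total = $9,063.12
Base monthly escrow = $9,063.12 ÷ 12 = $755.26
Shortage spread = $695.04 / 12 = $57.92/mo
New monthly escrow = $755.26 + $57.92 = $813.18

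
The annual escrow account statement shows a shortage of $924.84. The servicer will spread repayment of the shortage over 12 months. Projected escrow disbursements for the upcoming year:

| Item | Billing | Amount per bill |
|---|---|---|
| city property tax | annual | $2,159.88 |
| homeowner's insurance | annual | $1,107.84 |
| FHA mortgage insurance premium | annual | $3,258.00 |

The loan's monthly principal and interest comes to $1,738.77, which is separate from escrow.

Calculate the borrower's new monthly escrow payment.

$620.88

City property tax — $2,159.88 per year
Homeowner's insurance — $1,107.84 per year
FHA mortgage insurance premium — $3,258.00 per year
Yearly total = $2,159.88 + $1,107.84 + $3,258.00 = $6,525.72
Monthly escrow = $6,525.72 ÷ 12 = $543.81
Shortage spread = $924.84 / 12 = $77.07/mo
Adjusted monthly = $543.81 + $77.07 = $620.88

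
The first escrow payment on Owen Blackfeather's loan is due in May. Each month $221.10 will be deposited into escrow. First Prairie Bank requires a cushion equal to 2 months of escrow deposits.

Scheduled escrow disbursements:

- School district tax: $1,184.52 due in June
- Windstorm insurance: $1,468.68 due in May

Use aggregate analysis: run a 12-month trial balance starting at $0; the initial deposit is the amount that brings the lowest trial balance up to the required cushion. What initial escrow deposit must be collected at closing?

Cushion = 2 × $221.10 = $442.20
Trial balance (start $0, +$221.10 each month, − disbursements):
  May: +$221.10 − $1,468.68 → -$1,247.58
  Jun: +$221.10 − $1,184.52 → -$2,211.00
  Jul: +$221.10 → -$1,989.90
  Aug: +$221.10 → -$1,768.80
  Sep: +$221.10 → -$1,547.70
  Oct: +$221.10 → -$1,326.60
  Nov: +$221.10 → -$1,105.50
  Dec: +$221.10 → -$884.40
  Jan: +$221.10 → -$663.30
  Feb: +$221.10 → -$442.20
  Mar: +$221.10 → -$221.10
  Apr: +$221.10 → $0.00
Lowest trial balance = -$2,211.00 (Jun)
Initial deposit = cushion − low point = $442.20 − (-$2,211.00) = $2,653.20

$2,653.20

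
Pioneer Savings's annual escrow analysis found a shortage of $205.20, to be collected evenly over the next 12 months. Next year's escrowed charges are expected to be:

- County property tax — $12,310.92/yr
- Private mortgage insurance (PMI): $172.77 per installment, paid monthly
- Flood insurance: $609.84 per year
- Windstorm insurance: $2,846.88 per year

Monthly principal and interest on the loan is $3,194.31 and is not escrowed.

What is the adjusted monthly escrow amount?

County property tax — $12,310.92 per year
Private mortgage insurance (PMI) — $172.77 × 12 = $2,073.24 per year
Flood insurance — $609.84 per year
Windstorm insurance — $2,846.88 per year
Yearly total = $12,310.92 + $2,073.24 + $609.84 + $2,846.88 = $17,840.88
Per month = $17,840.88 ÷ 12 = $1,486.74
Shortage spread = $205.20 / 12 = $17.10/mo
Adjusted monthly = $1,486.74 + $17.10 = $1,503.84

$1,503.84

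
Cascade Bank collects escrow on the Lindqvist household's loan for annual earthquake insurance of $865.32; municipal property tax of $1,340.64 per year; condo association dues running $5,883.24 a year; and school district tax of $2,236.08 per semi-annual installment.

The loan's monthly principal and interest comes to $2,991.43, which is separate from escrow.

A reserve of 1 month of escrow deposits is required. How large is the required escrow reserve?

Earthquake insurance — $865.32 per year
Municipal property tax — $1,340.64 per year
Condo association dues — $5,883.24 per year
School district tax — $2,236.08 × 2 = $4,472.16 per year
Annual escrow total = $865.32 + $1,340.64 + $5,883.24 + $4,472.16 = $12,561.36
Per month = $12,561.36 / 12 = $1,046.78
Required cushion = 1 × $1,046.78 = $1,046.78

$1,046.78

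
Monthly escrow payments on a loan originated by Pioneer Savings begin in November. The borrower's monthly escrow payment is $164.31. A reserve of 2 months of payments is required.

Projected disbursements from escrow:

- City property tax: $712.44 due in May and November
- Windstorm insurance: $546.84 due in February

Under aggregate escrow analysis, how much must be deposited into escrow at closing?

$1,150.17

Cushion = 2 × $164.31 = $328.62
Trial balance (start $0, +$164.31 each month, − disbursements):
  Nov: +$164.31 − $712.44 → -$548.13
  Dec: +$164.31 → -$383.82
  Jan: +$164.31 → -$219.51
  Feb: +$164.31 − $546.84 → -$602.04
  Mar: +$164.31 → -$437.73
  Apr: +$164.31 → -$273.42
  May: +$164.31 − $712.44 → -$821.55
  Jun: +$164.31 → -$657.24
  Jul: +$164.31 → -$492.93
  Aug: +$164.31 → -$328.62
  Sep: +$164.31 → -$164.31
  Oct: +$164.31 → $0.00
Lowest trial balance = -$821.55 (May)
Initial deposit = cushion − low point = $328.62 − (-$821.55) = $1,150.17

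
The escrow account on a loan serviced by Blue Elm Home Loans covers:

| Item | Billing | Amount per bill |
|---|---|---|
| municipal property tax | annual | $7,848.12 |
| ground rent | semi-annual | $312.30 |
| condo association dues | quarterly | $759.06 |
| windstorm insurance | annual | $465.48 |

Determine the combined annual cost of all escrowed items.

$11,974.44

Municipal property tax = $7,848.12
Ground rent = $312.30 × 2 = $624.60
Condo association dues = $759.06 × 4 = $3,036.24
Windstorm insurance = $465.48
Combined annual = $11,974.44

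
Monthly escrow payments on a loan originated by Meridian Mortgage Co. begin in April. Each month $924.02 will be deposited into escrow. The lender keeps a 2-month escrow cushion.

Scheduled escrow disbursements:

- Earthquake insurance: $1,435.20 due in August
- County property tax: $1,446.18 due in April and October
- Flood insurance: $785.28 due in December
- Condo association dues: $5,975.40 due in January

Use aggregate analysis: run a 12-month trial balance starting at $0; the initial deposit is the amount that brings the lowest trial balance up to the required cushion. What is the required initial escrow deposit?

Cushion = 2 × $924.02 = $1,848.04
Trial balance (start $0, +$924.02 each month, − disbursements):
  Apr: +$924.02 − $1,446.18 → -$522.16
  May: +$924.02 → $401.86
  Jun: +$924.02 → $1,325.88
  Jul: +$924.02 → $2,249.90
  Aug: +$924.02 − $1,435.20 → $1,738.72
  Sep: +$924.02 → $2,662.74
  Oct: +$924.02 − $1,446.18 → $2,140.58
  Nov: +$924.02 → $3,064.60
  Dec: +$924.02 − $785.28 → $3,203.34
  Jan: +$924.02 − $5,975.40 → -$1,848.04
  Feb: +$924.02 → -$924.02
  Mar: +$924.02 → $0.00
Lowest trial balance = -$1,848.04 (Jan)
Initial deposit = cushion − low point = $1,848.04 − (-$1,848.04) = $3,696.08

$3,696.08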